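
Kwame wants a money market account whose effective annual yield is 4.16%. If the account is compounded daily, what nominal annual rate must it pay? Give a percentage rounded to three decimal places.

4.076%

(1 + r/365)^365 − 1 = 0.0416, so 1 + r/365 = 1.0416^(1/365).
r/365 = 0.000112, so r = 0.040760 = 4.076%.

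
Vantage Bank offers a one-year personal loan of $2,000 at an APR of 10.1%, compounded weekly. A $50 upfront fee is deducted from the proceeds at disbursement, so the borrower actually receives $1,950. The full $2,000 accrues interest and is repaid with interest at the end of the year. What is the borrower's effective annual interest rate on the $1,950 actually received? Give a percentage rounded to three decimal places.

Amount owed after one year: 2,000 × (1 + 0.101/52)^52 = 2,000 × 1.106168 = $2,212.34.
Effective rate on net proceeds: 2,212.34 / 1,950 − 1 = 0.134532 = 13.453%.

13.453%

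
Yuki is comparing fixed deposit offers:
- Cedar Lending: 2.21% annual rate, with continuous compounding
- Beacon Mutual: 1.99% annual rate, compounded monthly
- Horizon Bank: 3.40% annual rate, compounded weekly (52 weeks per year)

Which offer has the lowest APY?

Beacon Mutual

Cedar Lending: e^0.0221 − 1 = 2.235%
Beacon Mutual: (1 + 0.0199/12)^12 − 1 = 2.008%
Horizon Bank: (1 + 0.0340/52)^52 − 1 = 3.457%
The lowest effective annual rate is Beacon Mutual at 2.008%.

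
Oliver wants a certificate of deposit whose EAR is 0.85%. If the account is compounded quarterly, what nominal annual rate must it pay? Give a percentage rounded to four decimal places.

(1 + r/4)^4 − 1 = 0.0085, so 1 + r/4 = 1.0085^(1/4).
r/4 = 0.002118, so r = 0.008473 = 0.8473%.

0.8473%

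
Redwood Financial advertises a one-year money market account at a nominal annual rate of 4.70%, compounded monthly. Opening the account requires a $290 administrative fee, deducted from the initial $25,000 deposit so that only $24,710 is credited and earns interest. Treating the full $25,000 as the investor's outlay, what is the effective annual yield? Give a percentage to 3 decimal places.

3.587%

Value after one year: 24,710 × (1 + 0.0470/12)^12 = 24,710 × 1.048026 = $25,896.72.
Effective yield on the $25,000 outlay: 25,896.72 / 25,000 − 1 = 0.035869 = 3.587%.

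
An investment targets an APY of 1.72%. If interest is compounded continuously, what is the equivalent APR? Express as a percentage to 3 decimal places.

Continuous: nominal r satisfies e^r − 1 = 0.0172.
r = ln(1 + 0.0172) = ln(1.0172) = 0.017054 = 1.705%.

1.705%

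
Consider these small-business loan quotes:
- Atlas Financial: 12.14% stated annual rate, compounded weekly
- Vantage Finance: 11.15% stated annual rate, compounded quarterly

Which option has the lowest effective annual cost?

Vantage Finance

Atlas Financial: (1 + 0.1214/52)^52 − 1 = 12.892%
Vantage Finance: (1 + 0.1115/4)^4 − 1 = 11.625%
The lowest effective annual rate is Vantage Finance at 11.625%.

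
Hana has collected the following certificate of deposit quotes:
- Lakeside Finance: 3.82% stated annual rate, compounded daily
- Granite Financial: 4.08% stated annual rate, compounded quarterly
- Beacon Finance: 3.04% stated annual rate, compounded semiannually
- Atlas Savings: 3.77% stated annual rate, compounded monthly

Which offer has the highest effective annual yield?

Lakeside Finance: (1 + 0.0382/365)^365 − 1 = 3.894%
Granite Financial: (1 + 0.0408/4)^4 − 1 = 4.143%
Beacon Finance: (1 + 0.0304/2)^2 − 1 = 3.063%
Atlas Savings: (1 + 0.0377/12)^12 − 1 = 3.836%
The highest effective annual rate is Granite Financial at 4.143%.

Granite Financial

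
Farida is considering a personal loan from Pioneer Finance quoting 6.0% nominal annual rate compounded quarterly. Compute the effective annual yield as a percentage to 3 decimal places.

6.136%

EAR = (1 + 0.060/4)^4 − 1.
= (1 + 0.015000)^4 − 1 = 1.061364 − 1 = 6.136%.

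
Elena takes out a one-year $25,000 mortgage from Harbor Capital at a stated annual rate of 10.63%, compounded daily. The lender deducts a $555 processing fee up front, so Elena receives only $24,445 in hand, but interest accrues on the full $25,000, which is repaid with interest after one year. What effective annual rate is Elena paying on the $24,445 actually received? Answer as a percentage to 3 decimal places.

13.739%

Amount owed after one year: 25,000 × (1 + 0.1063/365)^365 = 25,000 × 1.112138 = $27,803.46.
Effective rate on net proceeds: 27,803.46 / 24,445 − 1 = 0.137388 = 13.739%.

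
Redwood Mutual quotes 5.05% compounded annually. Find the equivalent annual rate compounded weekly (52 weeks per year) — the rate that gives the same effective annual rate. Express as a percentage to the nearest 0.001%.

4.929%

Compounded annually, EAR = nominal = 0.050500.
Solve (1 + r/52)^52 = 1.050500: r/52 = 1.050500^(1/52) − 1 = 0.000948, so r = 0.049290 = 4.929%.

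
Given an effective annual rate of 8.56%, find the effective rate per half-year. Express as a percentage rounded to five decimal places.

The per-half-year rate i satisfies (1 + i)^2 = 1 + 0.0856.
i = 1.0856^(1/2) − 1 = 0.0419213 = 4.19213%.

4.19213%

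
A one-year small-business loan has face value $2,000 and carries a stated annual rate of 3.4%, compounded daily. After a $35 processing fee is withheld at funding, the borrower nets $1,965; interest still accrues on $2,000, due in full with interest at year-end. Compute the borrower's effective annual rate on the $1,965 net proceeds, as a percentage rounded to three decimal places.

5.301%

Amount owed after one year: 2,000 × (1 + 0.034/365)^365 = 2,000 × 1.034583 = $2,069.17.
Effective rate on net proceeds: 2,069.17 / 1,965 − 1 = 0.053011 = 5.301%.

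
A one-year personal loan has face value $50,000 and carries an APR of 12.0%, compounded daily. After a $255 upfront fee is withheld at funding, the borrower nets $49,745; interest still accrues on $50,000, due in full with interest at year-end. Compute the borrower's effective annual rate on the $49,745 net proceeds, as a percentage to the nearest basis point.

13.33%

Amount owed after one year: 50,000 × (1 + 0.120/365)^365 = 50,000 × 1.127475 = $56,373.73.
Effective rate on net proceeds: 56,373.73 / 49,745 − 1 = 0.133254 = 13.33%.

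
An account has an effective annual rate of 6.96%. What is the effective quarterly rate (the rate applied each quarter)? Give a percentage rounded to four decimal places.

The per-quarter rate i satisfies (1 + i)^4 = 1 + 0.0696.
i = 1.0696^(1/4) − 1 = 0.0169635 = 1.6963%.

1.6963%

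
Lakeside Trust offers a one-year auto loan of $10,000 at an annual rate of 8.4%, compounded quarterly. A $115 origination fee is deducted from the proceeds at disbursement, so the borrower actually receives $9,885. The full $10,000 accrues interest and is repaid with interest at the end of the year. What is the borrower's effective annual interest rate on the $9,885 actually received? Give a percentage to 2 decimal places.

9.93%

Amount owed after one year: 10,000 × (1 + 0.084/4)^4 = 10,000 × 1.086683 = $10,866.83.
Effective rate on net proceeds: 10,866.83 / 9,885 − 1 = 0.099325 = 9.93%.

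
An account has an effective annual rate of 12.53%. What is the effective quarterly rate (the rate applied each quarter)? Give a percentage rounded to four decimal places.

The per-quarter rate i satisfies (1 + i)^4 = 1 + 0.1253.
i = 1.1253^(1/4) − 1 = 0.0299522 = 2.9952%.

2.9952%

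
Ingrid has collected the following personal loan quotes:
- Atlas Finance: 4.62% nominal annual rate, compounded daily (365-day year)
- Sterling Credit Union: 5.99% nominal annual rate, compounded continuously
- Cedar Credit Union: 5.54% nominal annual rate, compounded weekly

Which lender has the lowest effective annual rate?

Atlas Finance

Atlas Finance: (1 + 0.0462/365)^365 − 1 = 4.728%
Sterling Credit Union: e^0.0599 − 1 = 6.173%
Cedar Credit Union: (1 + 0.0554/52)^52 − 1 = 5.693%
The lowest effective annual rate is Atlas Finance at 4.728%.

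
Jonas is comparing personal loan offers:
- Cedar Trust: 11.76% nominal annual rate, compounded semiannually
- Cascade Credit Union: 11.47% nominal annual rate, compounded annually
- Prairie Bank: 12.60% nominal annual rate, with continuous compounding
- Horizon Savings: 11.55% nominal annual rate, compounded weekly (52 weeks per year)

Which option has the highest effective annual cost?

Prairie Bank

Cedar Trust: (1 + 0.1176/2)^2 − 1 = 12.106%
Cascade Credit Union: compounded annually, EAR = 11.470%
Prairie Bank: e^0.1260 − 1 = 13.428%
Horizon Savings: (1 + 0.1155/52)^52 − 1 = 12.229%
The highest effective annual rate is Prairie Bank at 13.428%.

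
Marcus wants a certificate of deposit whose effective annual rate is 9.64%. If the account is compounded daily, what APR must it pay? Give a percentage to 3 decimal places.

(1 + r/365)^365 − 1 = 0.0964, so 1 + r/365 = 1.0964^(1/365).
r/365 = 0.000252, so r = 0.092044 = 9.204%.

9.204%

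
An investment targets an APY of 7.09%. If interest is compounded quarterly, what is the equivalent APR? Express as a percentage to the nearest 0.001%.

(1 + r/4)^4 − 1 = 0.0709, so 1 + r/4 = 1.0709^(1/4).
r/4 = 0.017272, so r = 0.069089 = 6.909%.

6.909%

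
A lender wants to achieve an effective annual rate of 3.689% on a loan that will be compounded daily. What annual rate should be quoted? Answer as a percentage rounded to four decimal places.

3.6228%

(1 + r/365)^365 − 1 = 0.03689, so 1 + r/365 = 1.03689^(1/365).
r/365 = 0.000099, so r = 0.036228 = 3.6228%.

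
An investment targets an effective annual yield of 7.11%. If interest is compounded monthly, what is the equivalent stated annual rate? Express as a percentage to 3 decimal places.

(1 + r/12)^12 − 1 = 0.0711, so 1 + r/12 = 1.0711^(1/12).
r/12 = 0.005740, so r = 0.068883 = 6.888%.

6.888%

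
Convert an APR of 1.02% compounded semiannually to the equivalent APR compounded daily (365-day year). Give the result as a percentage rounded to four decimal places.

1.0174%

EAR = (1 + 0.0102/2)^2 − 1 = 0.010226.
Solve (1 + r/365)^365 = 1.010226: r/365 = 1.010226^(1/365) − 1 = 0.000028, so r = 0.010174 = 1.0174%.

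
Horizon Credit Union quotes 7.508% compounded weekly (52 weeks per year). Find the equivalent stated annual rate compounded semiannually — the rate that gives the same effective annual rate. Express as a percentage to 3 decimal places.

7.645%

EAR = (1 + 0.07508/52)^52 − 1 = 0.077912.
Solve (1 + r/2)^2 = 1.077912: r/2 = 1.077912^(1/2) − 1 = 0.038225, so r = 0.076451 = 7.645%.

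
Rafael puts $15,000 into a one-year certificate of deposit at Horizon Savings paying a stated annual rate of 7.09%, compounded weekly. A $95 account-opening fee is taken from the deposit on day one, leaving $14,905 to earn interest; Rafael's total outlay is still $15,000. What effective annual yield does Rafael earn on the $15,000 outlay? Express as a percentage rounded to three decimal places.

6.662%

Value after one year: 14,905 × (1 + 0.0709/52)^52 = 14,905 × 1.073422 = $15,999.36.
Effective yield on the $15,000 outlay: 15,999.36 / 15,000 − 1 = 0.066624 = 6.662%.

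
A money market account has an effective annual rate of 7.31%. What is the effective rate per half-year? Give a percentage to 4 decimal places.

3.5905%

The per-half-year rate i satisfies (1 + i)^2 = 1 + 0.0731.
i = 1.0731^(1/2) − 1 = 0.0359054 = 3.5905%.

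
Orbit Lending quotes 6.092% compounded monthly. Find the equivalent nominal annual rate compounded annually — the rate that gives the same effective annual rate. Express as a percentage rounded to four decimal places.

6.2650%

EAR = (1 + 0.06092/12)^12 − 1 = 0.062650.
Compounded annually, the equivalent nominal rate is the EAR itself: 6.2650%.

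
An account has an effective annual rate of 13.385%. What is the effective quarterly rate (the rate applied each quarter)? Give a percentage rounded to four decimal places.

The per-quarter rate i satisfies (1 + i)^4 = 1 + 0.13385.
i = 1.13385^(1/4) − 1 = 0.0319031 = 3.1903%.

3.1903%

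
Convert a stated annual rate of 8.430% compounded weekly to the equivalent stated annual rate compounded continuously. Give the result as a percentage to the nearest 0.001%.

EAR = (1 + 0.08430/52)^52 − 1 = 0.087881.
Equivalent continuous rate: r = ln(1 + 0.087881) = 0.084232 = 8.423%.

8.423%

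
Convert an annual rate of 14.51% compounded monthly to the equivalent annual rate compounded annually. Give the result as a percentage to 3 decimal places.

15.515%

EAR = (1 + 0.1451/12)^12 − 1 = 0.155149.
Compounded annually, the equivalent nominal rate is the EAR itself: 15.515%.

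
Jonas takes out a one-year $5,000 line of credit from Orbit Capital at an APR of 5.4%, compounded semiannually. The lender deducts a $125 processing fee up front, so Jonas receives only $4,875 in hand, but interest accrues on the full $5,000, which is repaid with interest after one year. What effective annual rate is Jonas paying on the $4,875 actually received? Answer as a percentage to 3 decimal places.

Amount owed after one year: 5,000 × (1 + 0.054/2)^2 = 5,000 × 1.054729 = $5,273.64.
Effective rate on net proceeds: 5,273.64 / 4,875 − 1 = 0.081773 = 8.177%.

8.177%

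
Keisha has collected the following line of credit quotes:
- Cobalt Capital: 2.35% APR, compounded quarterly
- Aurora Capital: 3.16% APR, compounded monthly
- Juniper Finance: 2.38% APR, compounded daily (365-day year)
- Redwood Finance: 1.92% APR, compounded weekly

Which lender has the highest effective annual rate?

Cobalt Capital: (1 + 0.0235/4)^4 − 1 = 2.371%
Aurora Capital: (1 + 0.0316/12)^12 − 1 = 3.206%
Juniper Finance: (1 + 0.0238/365)^365 − 1 = 2.408%
Redwood Finance: (1 + 0.0192/52)^52 − 1 = 1.938%
The highest effective annual rate is Aurora Capital at 3.206%.

Aurora Capital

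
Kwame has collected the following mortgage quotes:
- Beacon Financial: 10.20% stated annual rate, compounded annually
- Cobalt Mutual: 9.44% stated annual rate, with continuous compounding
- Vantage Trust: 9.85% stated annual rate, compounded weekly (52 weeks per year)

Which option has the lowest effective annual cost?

Cobalt Mutual

Beacon Financial: compounded annually, EAR = 10.200%
Cobalt Mutual: e^0.0944 − 1 = 9.900%
Vantage Trust: (1 + 0.0985/52)^52 − 1 = 10.341%
The lowest effective annual rate is Cobalt Mutual at 9.900%.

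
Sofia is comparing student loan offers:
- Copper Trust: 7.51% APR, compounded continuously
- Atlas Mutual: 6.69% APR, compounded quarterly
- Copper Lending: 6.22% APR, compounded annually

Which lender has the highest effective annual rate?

Copper Trust: e^0.0751 − 1 = 7.799%
Atlas Mutual: (1 + 0.0669/4)^4 − 1 = 6.860%
Copper Lending: compounded annually, EAR = 6.220%
The highest effective annual rate is Copper Trust at 7.799%.

Copper Trust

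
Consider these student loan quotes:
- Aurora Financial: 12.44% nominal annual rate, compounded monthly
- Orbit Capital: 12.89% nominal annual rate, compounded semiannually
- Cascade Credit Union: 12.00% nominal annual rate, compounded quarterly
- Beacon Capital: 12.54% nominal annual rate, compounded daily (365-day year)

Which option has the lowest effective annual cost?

Aurora Financial: (1 + 0.1244/12)^12 − 1 = 13.174%
Orbit Capital: (1 + 0.1289/2)^2 − 1 = 13.305%
Cascade Credit Union: (1 + 0.1200/4)^4 − 1 = 12.551%
Beacon Capital: (1 + 0.1254/365)^365 − 1 = 13.358%
The lowest effective annual rate is Cascade Credit Union at 12.551%.

Cascade Credit Union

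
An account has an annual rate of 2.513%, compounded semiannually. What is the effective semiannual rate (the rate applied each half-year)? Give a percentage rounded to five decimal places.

With a nominal annual rate compounded semiannually, the periodic rate is the nominal rate divided by 2.
i = 0.02513 / 2 = 0.0125650 = 1.25650%.

1.25650%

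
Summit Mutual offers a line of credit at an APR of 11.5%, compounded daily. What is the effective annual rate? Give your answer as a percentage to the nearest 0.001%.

EAR = (1 + 0.115/365)^365 − 1.
= (1 + 0.000315)^365 − 1 = 1.121853 − 1 = 12.185%.

12.185%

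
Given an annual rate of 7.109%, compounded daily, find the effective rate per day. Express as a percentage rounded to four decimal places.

With a nominal annual rate compounded daily, the periodic rate is the nominal rate divided by 365.
i = 0.07109 / 365 = 0.0001948 = 0.0195%.

0.0195%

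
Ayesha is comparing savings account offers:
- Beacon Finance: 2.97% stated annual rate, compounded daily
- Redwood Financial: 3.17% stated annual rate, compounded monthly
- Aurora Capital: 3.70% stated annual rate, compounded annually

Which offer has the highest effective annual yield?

Aurora Capital

Beacon Finance: (1 + 0.0297/365)^365 − 1 = 3.014%
Redwood Financial: (1 + 0.0317/12)^12 − 1 = 3.216%
Aurora Capital: compounded annually, EAR = 3.700%
The highest effective annual rate is Aurora Capital at 3.700%.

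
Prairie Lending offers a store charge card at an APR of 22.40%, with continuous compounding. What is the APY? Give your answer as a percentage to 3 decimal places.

25.107%

With continuous compounding, EAR = e^0.2240 − 1.
e^0.2240 = 1.251071, so EAR = 0.251071 = 25.107%.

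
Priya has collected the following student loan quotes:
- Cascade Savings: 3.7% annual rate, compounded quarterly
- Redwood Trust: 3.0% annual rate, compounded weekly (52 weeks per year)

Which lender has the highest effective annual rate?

Cascade Savings

Cascade Savings: (1 + 0.037/4)^4 − 1 = 3.752%
Redwood Trust: (1 + 0.030/52)^52 − 1 = 3.045%
The highest effective annual rate is Cascade Savings at 3.752%.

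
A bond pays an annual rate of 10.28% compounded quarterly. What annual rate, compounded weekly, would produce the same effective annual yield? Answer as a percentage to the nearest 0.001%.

EAR = (1 + 0.1028/4)^4 − 1 = 0.106831.
Solve (1 + r/52)^52 = 1.106831: r/52 = 1.106831^(1/52) − 1 = 0.001954, so r = 0.101600 = 10.160%.

10.160%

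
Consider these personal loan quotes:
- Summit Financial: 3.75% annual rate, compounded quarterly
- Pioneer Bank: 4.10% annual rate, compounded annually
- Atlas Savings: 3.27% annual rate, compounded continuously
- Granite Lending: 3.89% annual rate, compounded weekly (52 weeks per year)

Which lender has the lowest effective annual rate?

Summit Financial: (1 + 0.0375/4)^4 − 1 = 3.803%
Pioneer Bank: compounded annually, EAR = 4.100%
Atlas Savings: e^0.0327 − 1 = 3.324%
Granite Lending: (1 + 0.0389/52)^52 − 1 = 3.965%
The lowest effective annual rate is Atlas Savings at 3.324%.

Atlas Savings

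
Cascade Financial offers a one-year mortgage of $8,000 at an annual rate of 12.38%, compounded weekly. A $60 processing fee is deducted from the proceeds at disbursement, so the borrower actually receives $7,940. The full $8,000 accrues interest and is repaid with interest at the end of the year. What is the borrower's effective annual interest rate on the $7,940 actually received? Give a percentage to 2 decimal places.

14.02%

Amount owed after one year: 8,000 × (1 + 0.1238/52)^52 = 8,000 × 1.131623 = $9,052.98.
Effective rate on net proceeds: 9,052.98 / 7,940 − 1 = 0.140174 = 14.02%.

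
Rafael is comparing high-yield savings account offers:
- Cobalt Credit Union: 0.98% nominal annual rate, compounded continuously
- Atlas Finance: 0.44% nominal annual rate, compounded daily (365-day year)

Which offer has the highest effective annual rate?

Cobalt Credit Union: e^0.0098 − 1 = 0.985%
Atlas Finance: (1 + 0.0044/365)^365 − 1 = 0.441%
The highest effective annual rate is Cobalt Credit Union at 0.985%.

Cobalt Credit Union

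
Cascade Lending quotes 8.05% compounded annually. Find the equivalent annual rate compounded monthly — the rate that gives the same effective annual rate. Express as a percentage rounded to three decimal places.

7.767%

Compounded annually, EAR = nominal = 0.080500.
Solve (1 + r/12)^12 = 1.080500: r/12 = 1.080500^(1/12) − 1 = 0.006473, so r = 0.077674 = 7.767%.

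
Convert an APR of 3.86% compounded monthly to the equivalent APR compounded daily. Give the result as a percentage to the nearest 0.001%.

3.854%

EAR = (1 + 0.0386/12)^12 − 1 = 0.039290.
Solve (1 + r/365)^365 = 1.039290: r/365 = 1.039290^(1/365) − 1 = 0.000106, so r = 0.038540 = 3.854%.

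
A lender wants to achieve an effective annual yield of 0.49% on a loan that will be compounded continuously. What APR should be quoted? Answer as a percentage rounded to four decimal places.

0.4888%

Continuous: nominal r satisfies e^r − 1 = 0.0049.
r = ln(1 + 0.0049) = ln(1.0049) = 0.004888 = 0.4888%.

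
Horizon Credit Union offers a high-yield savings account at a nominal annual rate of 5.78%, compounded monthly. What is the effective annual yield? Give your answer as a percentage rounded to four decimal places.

5.9356%

EAR = (1 + 0.0578/12)^12 − 1.
= 1.059356 − 1 = 5.9356%.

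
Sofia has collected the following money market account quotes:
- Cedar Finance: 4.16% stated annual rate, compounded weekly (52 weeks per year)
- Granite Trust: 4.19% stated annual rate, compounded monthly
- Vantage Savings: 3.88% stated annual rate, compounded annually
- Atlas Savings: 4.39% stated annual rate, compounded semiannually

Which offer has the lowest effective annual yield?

Vantage Savings

Cedar Finance: (1 + 0.0416/52)^52 − 1 = 4.246%
Granite Trust: (1 + 0.0419/12)^12 − 1 = 4.271%
Vantage Savings: compounded annually, EAR = 3.880%
Atlas Savings: (1 + 0.0439/2)^2 − 1 = 4.438%
The lowest effective annual rate is Vantage Savings at 3.880%.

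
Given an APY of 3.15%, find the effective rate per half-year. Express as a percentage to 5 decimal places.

1.56279%

The per-half-year rate i satisfies (1 + i)^2 = 1 + 0.0315.
i = 1.0315^(1/2) − 1 = 0.0156279 = 1.56279%.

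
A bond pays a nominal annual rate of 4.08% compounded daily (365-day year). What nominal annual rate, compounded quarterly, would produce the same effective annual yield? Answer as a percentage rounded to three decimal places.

EAR = (1 + 0.0408/365)^365 − 1 = 0.041641.
Solve (1 + r/4)^4 = 1.041641: r/4 = 1.041641^(1/4) − 1 = 0.010252, so r = 0.041006 = 4.101%.

4.101%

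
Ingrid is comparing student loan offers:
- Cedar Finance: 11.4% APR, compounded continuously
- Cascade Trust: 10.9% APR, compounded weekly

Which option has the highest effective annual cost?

Cedar Finance: e^0.114 − 1 = 12.075%
Cascade Trust: (1 + 0.109/52)^52 − 1 = 11.504%
The highest effective annual rate is Cedar Finance at 12.075%.

Cedar Finance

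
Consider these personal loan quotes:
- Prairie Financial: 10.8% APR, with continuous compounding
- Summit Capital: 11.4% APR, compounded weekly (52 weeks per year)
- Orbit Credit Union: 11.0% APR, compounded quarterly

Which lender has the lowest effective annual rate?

Prairie Financial: e^0.108 − 1 = 11.405%
Summit Capital: (1 + 0.114/52)^52 − 1 = 12.061%
Orbit Credit Union: (1 + 0.110/4)^4 − 1 = 11.462%
The lowest effective annual rate is Prairie Financial at 11.405%.

Prairie Financial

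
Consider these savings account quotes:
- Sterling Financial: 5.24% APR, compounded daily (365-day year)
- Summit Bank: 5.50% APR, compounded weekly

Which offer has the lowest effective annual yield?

Sterling Financial: (1 + 0.0524/365)^365 − 1 = 5.379%
Summit Bank: (1 + 0.0550/52)^52 − 1 = 5.651%
The lowest effective annual rate is Sterling Financial at 5.379%.

Sterling Financial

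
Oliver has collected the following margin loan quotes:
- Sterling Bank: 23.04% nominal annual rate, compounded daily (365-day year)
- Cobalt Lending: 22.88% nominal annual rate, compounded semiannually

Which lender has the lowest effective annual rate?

Cobalt Lending

Sterling Bank: (1 + 0.2304/365)^365 − 1 = 25.901%
Cobalt Lending: (1 + 0.2288/2)^2 − 1 = 24.189%
The lowest effective annual rate is Cobalt Lending at 24.189%.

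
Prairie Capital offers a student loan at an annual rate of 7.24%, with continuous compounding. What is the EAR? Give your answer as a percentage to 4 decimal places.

With continuous compounding, EAR = e^0.0724 − 1.
e^0.0724 = 1.075085, so EAR = 0.075085 = 7.5085%.

7.5085%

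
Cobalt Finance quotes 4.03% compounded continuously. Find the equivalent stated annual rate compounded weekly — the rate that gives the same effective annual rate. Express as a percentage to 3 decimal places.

4.032%

EAR under continuous compounding: e^0.0403 − 1 = 0.041123.
Solve (1 + r/52)^52 = 1.041123: r/52 = 1.041123^(1/52) − 1 = 0.000775, so r = 0.040316 = 4.032%.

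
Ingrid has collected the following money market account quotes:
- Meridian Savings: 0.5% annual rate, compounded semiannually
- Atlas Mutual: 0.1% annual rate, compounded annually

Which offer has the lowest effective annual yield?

Atlas Mutual

Meridian Savings: (1 + 0.005/2)^2 − 1 = 0.501%
Atlas Mutual: compounded annually, EAR = 0.100%
The lowest effective annual rate is Atlas Mutual at 0.100%.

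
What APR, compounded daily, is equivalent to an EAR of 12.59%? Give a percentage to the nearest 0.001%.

(1 + r/365)^365 − 1 = 0.1259, so 1 + r/365 = 1.1259^(1/365).
r/365 = 0.000325, so r = 0.118602 = 11.860%.

11.860%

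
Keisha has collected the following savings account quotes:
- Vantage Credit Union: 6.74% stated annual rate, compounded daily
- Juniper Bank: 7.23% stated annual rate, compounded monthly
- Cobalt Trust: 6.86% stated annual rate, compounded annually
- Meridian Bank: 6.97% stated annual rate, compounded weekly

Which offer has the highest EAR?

Juniper Bank

Vantage Credit Union: (1 + 0.0674/365)^365 − 1 = 6.972%
Juniper Bank: (1 + 0.0723/12)^12 − 1 = 7.474%
Cobalt Trust: compounded annually, EAR = 6.860%
Meridian Bank: (1 + 0.0697/52)^52 − 1 = 7.214%
The highest effective annual rate is Juniper Bank at 7.474%.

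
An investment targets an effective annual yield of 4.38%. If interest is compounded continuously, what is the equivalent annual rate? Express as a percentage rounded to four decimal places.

Continuous: nominal r satisfies e^r − 1 = 0.0438.
r = ln(1 + 0.0438) = ln(1.0438) = 0.042868 = 4.2868%.

4.2868%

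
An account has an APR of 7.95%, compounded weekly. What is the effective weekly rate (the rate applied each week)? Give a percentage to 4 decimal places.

0.1529%

With a nominal annual rate compounded weekly, the periodic rate is the nominal rate divided by 52.
i = 0.0795 / 52 = 0.0015288 = 0.1529%.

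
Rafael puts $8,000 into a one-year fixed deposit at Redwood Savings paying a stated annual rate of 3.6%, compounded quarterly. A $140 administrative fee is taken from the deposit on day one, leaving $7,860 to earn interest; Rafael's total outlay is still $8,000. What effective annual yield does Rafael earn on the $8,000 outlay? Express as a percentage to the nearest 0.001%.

1.835%

Value after one year: 7,860 × (1 + 0.036/4)^4 = 7,860 × 1.036489 = $8,146.80.
Effective yield on the $8,000 outlay: 8,146.80 / 8,000 − 1 = 0.018350 = 1.835%.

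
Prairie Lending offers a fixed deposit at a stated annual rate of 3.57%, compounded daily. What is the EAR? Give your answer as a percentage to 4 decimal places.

3.6343%

EAR = (1 + 0.0357/365)^365 − 1.
= 1.036343 − 1 = 3.6343%.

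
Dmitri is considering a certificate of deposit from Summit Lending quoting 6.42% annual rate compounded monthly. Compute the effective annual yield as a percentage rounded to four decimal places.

6.6123%

EAR = (1 + 0.0642/12)^12 − 1.
= 1.066123 − 1 = 6.6123%.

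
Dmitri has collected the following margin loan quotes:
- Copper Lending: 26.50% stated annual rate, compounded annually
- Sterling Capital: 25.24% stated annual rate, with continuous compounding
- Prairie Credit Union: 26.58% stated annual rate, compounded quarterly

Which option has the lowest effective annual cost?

Copper Lending: compounded annually, EAR = 26.500%
Sterling Capital: e^0.2524 − 1 = 28.711%
Prairie Credit Union: (1 + 0.2658/4)^4 − 1 = 29.349%
The lowest effective annual rate is Copper Lending at 26.500%.

Copper Lending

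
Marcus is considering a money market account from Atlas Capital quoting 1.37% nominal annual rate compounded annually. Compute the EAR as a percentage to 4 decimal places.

Annual compounding means the effective rate equals the nominal rate: 1.3700%.

1.3700%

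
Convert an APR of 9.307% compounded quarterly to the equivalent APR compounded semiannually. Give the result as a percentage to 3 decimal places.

9.415%

EAR = (1 + 0.09307/4)^4 − 1 = 0.096369.
Solve (1 + r/2)^2 = 1.096369: r/2 = 1.096369^(1/2) − 1 = 0.047076, so r = 0.094153 = 9.415%.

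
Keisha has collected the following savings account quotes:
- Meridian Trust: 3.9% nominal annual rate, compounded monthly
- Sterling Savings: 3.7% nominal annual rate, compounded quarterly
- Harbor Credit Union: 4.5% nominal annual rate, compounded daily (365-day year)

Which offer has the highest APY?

Meridian Trust: (1 + 0.039/12)^12 − 1 = 3.970%
Sterling Savings: (1 + 0.037/4)^4 − 1 = 3.752%
Harbor Credit Union: (1 + 0.045/365)^365 − 1 = 4.602%
The highest effective annual rate is Harbor Credit Union at 4.602%.

Harbor Credit Union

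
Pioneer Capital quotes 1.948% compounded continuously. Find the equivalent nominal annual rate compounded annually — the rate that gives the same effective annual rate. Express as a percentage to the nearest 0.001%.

EAR under continuous compounding: e^0.01948 − 1 = 0.019671.
Compounded annually, the equivalent nominal rate is the EAR itself: 1.967%.

1.967%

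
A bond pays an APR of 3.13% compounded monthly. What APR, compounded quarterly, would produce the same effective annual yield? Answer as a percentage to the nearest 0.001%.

EAR = (1 + 0.0313/12)^12 − 1 = 0.031753.
Solve (1 + r/4)^4 = 1.031753: r/4 = 1.031753^(1/4) − 1 = 0.007845, so r = 0.031382 = 3.138%.

3.138%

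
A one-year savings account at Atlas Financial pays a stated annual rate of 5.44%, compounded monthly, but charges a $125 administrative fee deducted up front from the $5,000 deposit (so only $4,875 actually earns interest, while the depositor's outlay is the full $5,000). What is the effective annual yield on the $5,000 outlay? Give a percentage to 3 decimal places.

2.938%

Value after one year: 4,875 × (1 + 0.0544/12)^12 = 4,875 × 1.055777 = $5,146.91.
Effective yield on the $5,000 outlay: 5,146.91 / 5,000 − 1 = 0.029383 = 2.938%.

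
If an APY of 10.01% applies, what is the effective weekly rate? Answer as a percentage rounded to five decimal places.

The per-week rate i satisfies (1 + i)^52 = 1 + 0.1001.
i = 1.1001^(1/52) − 1 = 0.0018363 = 0.18363%.

0.18363%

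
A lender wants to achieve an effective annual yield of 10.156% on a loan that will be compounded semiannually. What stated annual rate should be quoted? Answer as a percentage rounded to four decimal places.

(1 + r/2)^2 − 1 = 0.10156, so 1 + r/2 = 1.10156^(1/2).
r/2 = 0.049552, so r = 0.099105 = 9.9105%.

9.9105%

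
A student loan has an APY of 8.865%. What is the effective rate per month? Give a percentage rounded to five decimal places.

0.71033%

The per-month rate i satisfies (1 + i)^12 = 1 + 0.08865.
i = 1.08865^(1/12) − 1 = 0.0071033 = 0.71033%.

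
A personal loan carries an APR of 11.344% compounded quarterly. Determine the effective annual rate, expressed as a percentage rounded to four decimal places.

EAR = (1 + 0.11344/4)^4 − 1.
= 1.118358 − 1 = 11.8358%.

11.8358%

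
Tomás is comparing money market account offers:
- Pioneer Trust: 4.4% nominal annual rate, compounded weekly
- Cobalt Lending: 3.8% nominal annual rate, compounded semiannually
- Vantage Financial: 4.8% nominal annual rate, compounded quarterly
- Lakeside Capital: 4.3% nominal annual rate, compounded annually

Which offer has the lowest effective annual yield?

Cobalt Lending

Pioneer Trust: (1 + 0.044/52)^52 − 1 = 4.496%
Cobalt Lending: (1 + 0.038/2)^2 − 1 = 3.836%
Vantage Financial: (1 + 0.048/4)^4 − 1 = 4.887%
Lakeside Capital: compounded annually, EAR = 4.300%
The lowest effective annual rate is Cobalt Lending at 3.836%.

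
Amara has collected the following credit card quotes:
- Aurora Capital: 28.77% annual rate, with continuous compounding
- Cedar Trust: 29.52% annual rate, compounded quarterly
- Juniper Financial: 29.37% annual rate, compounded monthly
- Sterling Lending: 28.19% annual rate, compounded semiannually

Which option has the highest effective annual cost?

Aurora Capital: e^0.2877 − 1 = 33.336%
Cedar Trust: (1 + 0.2952/4)^4 − 1 = 32.952%
Juniper Financial: (1 + 0.2937/12)^12 − 1 = 33.665%
Sterling Lending: (1 + 0.2819/2)^2 − 1 = 30.177%
The highest effective annual rate is Juniper Financial at 33.665%.

Juniper Financial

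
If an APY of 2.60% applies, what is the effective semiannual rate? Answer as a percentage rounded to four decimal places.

The per-half-year rate i satisfies (1 + i)^2 = 1 + 0.0260.
i = 1.0260^(1/2) − 1 = 0.0129166 = 1.2917%.

1.2917%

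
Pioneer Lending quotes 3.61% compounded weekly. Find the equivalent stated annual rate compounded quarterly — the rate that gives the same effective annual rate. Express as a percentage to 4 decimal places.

EAR = (1 + 0.0361/52)^52 − 1 = 0.036747.
Solve (1 + r/4)^4 = 1.036747: r/4 = 1.036747^(1/4) − 1 = 0.009063, so r = 0.036251 = 3.6251%.

3.6251%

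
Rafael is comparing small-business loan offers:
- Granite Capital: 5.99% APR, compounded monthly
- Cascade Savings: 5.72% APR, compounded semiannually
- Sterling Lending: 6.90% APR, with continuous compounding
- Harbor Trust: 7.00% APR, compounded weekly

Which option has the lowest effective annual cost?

Granite Capital: (1 + 0.0599/12)^12 − 1 = 6.157%
Cascade Savings: (1 + 0.0572/2)^2 − 1 = 5.802%
Sterling Lending: e^0.0690 − 1 = 7.144%
Harbor Trust: (1 + 0.0700/52)^52 − 1 = 7.246%
The lowest effective annual rate is Cascade Savings at 5.802%.

Cascade Savings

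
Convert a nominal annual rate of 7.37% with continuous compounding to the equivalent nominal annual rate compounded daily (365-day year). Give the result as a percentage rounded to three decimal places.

EAR under continuous compounding: e^0.0737 − 1 = 0.076484.
Solve (1 + r/365)^365 = 1.076484: r/365 = 1.076484^(1/365) − 1 = 0.000202, so r = 0.073707 = 7.371%.

7.371%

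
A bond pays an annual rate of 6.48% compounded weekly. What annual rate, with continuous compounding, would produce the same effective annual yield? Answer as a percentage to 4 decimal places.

EAR = (1 + 0.0648/52)^52 − 1 = 0.066903.
Equivalent continuous rate: r = ln(1 + 0.066903) = 0.064760 = 6.4760%.

6.4760%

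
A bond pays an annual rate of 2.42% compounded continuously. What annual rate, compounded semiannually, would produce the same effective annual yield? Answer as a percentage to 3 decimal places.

2.435%

EAR under continuous compounding: e^0.0242 − 1 = 0.024495.
Solve (1 + r/2)^2 = 1.024495: r/2 = 1.024495^(1/2) − 1 = 0.012174, so r = 0.024347 = 2.435%.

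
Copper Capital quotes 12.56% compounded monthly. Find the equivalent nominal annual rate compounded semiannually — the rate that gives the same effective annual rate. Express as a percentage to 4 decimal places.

12.8933%

EAR = (1 + 0.1256/12)^12 − 1 = 0.133089.
Solve (1 + r/2)^2 = 1.133089: r/2 = 1.133089^(1/2) − 1 = 0.064466, so r = 0.128933 = 12.8933%.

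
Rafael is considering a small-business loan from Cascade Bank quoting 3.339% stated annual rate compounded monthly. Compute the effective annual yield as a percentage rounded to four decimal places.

EAR = (1 + 0.03339/12)^12 − 1.
= (1 + 0.002783)^12 − 1 = 1.033906 − 1 = 3.3906%.

3.3906%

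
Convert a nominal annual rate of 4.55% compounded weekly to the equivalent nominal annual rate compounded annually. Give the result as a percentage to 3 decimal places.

4.653%

EAR = (1 + 0.0455/52)^52 − 1 = 0.046530.
Compounded annually, the equivalent nominal rate is the EAR itself: 4.653%.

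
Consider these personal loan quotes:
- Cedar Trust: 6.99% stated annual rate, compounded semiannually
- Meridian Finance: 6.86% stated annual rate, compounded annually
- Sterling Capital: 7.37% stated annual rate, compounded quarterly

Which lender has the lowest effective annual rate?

Cedar Trust: (1 + 0.0699/2)^2 − 1 = 7.112%
Meridian Finance: compounded annually, EAR = 6.860%
Sterling Capital: (1 + 0.0737/4)^4 − 1 = 7.576%
The lowest effective annual rate is Meridian Finance at 6.860%.

Meridian Finance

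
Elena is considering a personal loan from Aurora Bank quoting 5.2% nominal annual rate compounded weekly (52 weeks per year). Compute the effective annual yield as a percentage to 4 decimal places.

5.3348%

EAR = (1 + 0.052/52)^52 − 1.
= 1.053348 − 1 = 5.3348%.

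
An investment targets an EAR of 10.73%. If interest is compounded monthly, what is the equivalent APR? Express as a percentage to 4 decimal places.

(1 + r/12)^12 − 1 = 0.1073, so 1 + r/12 = 1.1073^(1/12).
r/12 = 0.008530, so r = 0.102359 = 10.2359%.

10.2359%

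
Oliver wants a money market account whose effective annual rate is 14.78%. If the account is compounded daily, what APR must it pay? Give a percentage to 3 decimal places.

13.787%

(1 + r/365)^365 − 1 = 0.1478, so 1 + r/365 = 1.1478^(1/365).
r/365 = 0.000378, so r = 0.137873 = 13.787%.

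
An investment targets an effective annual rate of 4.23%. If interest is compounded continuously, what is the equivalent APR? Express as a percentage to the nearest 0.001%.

4.143%

Continuous: nominal r satisfies e^r − 1 = 0.0423.
r = ln(1 + 0.0423) = ln(1.0423) = 0.041430 = 4.143%.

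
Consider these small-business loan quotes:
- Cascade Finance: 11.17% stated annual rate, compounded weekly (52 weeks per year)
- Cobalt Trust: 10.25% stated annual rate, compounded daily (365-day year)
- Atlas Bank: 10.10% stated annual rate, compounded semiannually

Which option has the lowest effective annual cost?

Atlas Bank

Cascade Finance: (1 + 0.1117/52)^52 − 1 = 11.804%
Cobalt Trust: (1 + 0.1025/365)^365 − 1 = 10.792%
Atlas Bank: (1 + 0.1010/2)^2 − 1 = 10.355%
The lowest effective annual rate is Atlas Bank at 10.355%.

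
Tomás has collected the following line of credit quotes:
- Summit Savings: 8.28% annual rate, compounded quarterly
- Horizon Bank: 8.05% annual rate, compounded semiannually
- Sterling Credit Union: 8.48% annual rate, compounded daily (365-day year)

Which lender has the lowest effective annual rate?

Summit Savings: (1 + 0.0828/4)^4 − 1 = 8.541%
Horizon Bank: (1 + 0.0805/2)^2 − 1 = 8.212%
Sterling Credit Union: (1 + 0.0848/365)^365 − 1 = 8.849%
The lowest effective annual rate is Horizon Bank at 8.212%.

Horizon Bank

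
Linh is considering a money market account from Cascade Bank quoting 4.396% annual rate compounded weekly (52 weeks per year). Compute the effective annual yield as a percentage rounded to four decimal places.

EAR = (1 + 0.04396/52)^52 − 1.
= (1 + 0.000845)^52 − 1 = 1.044921 − 1 = 4.4921%.

4.4921%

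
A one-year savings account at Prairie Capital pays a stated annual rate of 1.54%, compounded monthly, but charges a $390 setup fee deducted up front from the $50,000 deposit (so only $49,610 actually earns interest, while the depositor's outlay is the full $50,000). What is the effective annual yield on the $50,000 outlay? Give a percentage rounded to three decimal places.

Value after one year: 49,610 × (1 + 0.0154/12)^12 = 49,610 × 1.015509 = $50,379.41.
Effective yield on the $50,000 outlay: 50,379.41 / 50,000 − 1 = 0.007588 = 0.759%.

0.759%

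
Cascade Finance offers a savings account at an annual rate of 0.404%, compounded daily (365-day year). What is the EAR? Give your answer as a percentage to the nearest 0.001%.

EAR = (1 + 0.00404/365)^365 − 1.
= (1 + 0.000011)^365 − 1 = 1.004048 − 1 = 0.405%.

0.405%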